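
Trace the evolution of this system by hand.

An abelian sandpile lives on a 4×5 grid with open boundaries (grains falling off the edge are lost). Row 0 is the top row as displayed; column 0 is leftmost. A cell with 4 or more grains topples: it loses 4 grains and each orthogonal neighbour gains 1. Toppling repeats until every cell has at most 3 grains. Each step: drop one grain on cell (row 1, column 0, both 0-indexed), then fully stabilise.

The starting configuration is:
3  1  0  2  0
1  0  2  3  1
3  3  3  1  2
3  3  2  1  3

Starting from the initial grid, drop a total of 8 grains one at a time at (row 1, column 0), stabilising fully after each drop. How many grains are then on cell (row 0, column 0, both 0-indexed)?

1

gen 0: 3  1  0  2  0
1  0  2  3  1
3  3  3  1  2
3  3  2  1  3
gen 1: 3  1  0  2  0
2  0  2  3  1
3  3  3  1  2
3  3  2  1  3
gen 2: 3  1  0  2  0
3  0  2  3  1
3  3  3  1  2
3  3  2  1  3
gen 3: 0  2  0  2  0
2  2  3  3  1
2  2  1  2  2
1  2  0  2  3
gen 4: 0  2  0  2  0
3  2  3  3  1
2  2  1  2  2
1  2  0  2  3
gen 5: 1  2  0  2  0
0  3  3  3  1
3  2  1  2  2
1  2  0  2  3
gen 6: 1  2  0  2  0
1  3  3  3  1
3  2  1  2  2
1  2  0  2  3
gen 7: 1  2  0  2  0
2  3  3  3  1
3  2  1  2  2
1  2  0  2  3
gen 8: 1  2  0  2  0
3  3  3  3  1
3  2  1  2  2
1  2  0  2  3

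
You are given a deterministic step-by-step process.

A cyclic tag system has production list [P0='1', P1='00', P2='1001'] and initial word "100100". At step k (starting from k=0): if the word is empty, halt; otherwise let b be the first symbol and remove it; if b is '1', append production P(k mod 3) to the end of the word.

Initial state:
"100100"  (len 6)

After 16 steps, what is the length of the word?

0) "100100"  (len 6)
1) "001001"  (len 6)
2) "01001"  (len 5)
3) "1001"  (len 4)
4) "0011"  (len 4)
5) "011"  (len 3)
6) "11"  (len 2)
7) "11"  (len 2)
8) "100"  (len 3)
9) "001001"  (len 6)
10) "01001"  (len 5)
11) "1001"  (len 4)
12) "0011001"  (len 7)
13) "011001"  (len 6)
14) "11001"  (len 5)
15) "10011001"  (len 8)
16) "00110011"  (len 8)

8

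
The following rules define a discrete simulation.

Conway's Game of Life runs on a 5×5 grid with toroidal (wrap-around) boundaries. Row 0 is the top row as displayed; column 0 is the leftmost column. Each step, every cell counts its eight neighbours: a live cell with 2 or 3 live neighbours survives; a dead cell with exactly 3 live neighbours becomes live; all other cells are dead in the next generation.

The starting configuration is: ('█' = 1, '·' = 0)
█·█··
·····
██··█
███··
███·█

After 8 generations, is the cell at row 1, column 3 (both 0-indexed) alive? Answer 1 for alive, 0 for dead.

[0] █·█··
·····
██··█
███··
███·█
[1] █·███
····█
··█·█
·····
····█
[2] █····
·██··
···█·
···█·
█···█
[3] █···█
·██··
···█·
···█·
█···█
[4] ···██
█████
···█·
···█·
█··█·
[5] ·····
██···
██···
··██·
··██·
[6] ·██··
██···
█···█
···██
··██·
[7] █··█·
··█·█
·█·█·
█·█··
·█··█
[8] ████·
███·█
██·██
█·███
·████

0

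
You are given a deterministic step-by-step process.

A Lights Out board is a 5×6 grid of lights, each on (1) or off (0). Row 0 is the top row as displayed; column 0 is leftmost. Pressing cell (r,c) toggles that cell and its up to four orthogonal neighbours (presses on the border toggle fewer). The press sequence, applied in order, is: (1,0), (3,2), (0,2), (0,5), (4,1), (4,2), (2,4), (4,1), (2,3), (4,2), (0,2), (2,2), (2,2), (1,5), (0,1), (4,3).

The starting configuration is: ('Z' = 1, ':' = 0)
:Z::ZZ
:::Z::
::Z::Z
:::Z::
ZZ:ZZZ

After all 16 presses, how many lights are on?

k=0  :Z::ZZ
:::Z::
::Z::Z
:::Z::
ZZ:ZZZ
k=1  ZZ::ZZ
ZZ:Z::
Z:Z::Z
:::Z::
ZZ:ZZZ
k=2  ZZ::ZZ
ZZ:Z::
Z::::Z
:ZZ:::
ZZZZZZ
k=3  Z:ZZZZ
ZZZZ::
Z::::Z
:ZZ:::
ZZZZZZ
k=4  Z:ZZ::
ZZZZ:Z
Z::::Z
:ZZ:::
ZZZZZZ
k=5  Z:ZZ::
ZZZZ:Z
Z::::Z
::Z:::
:::ZZZ
k=6  Z:ZZ::
ZZZZ:Z
Z::::Z
::::::
:ZZ:ZZ
k=7  Z:ZZ::
ZZZZZZ
Z::ZZ:
::::Z:
:ZZ:ZZ
k=8  Z:ZZ::
ZZZZZZ
Z::ZZ:
:Z::Z:
Z:::ZZ
k=9  Z:ZZ::
ZZZ:ZZ
Z:Z:::
:Z:ZZ:
Z:::ZZ
k=10  Z:ZZ::
ZZZ:ZZ
Z:Z:::
:ZZZZ:
ZZZZZZ
k=11  ZZ::::
ZZ::ZZ
Z:Z:::
:ZZZZ:
ZZZZZZ
k=12  ZZ::::
ZZZ:ZZ
ZZ:Z::
:Z:ZZ:
ZZZZZZ
k=13  ZZ::::
ZZ::ZZ
Z:Z:::
:ZZZZ:
ZZZZZZ
k=14  ZZ:::Z
ZZ::::
Z:Z::Z
:ZZZZ:
ZZZZZZ
k=15  ::Z::Z
Z:::::
Z:Z::Z
:ZZZZ:
ZZZZZZ
k=16  ::Z::Z
Z:::::
Z:Z::Z
:ZZ:Z:
ZZ:::Z

12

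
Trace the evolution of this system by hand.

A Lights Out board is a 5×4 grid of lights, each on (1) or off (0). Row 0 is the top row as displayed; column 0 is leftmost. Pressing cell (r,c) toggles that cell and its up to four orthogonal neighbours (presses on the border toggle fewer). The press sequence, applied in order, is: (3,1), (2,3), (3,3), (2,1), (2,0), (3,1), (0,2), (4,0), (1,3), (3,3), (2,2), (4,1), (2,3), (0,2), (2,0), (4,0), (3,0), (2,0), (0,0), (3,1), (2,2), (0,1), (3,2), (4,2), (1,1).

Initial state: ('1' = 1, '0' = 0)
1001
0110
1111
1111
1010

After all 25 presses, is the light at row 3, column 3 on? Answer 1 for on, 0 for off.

0

0) 1001
0110
1111
1111
1010
1) 1001
0110
1011
0001
1110
2) 1001
0111
1000
0000
1110
3) 1001
0111
1001
0011
1111
4) 1001
0011
0111
0111
1111
5) 1001
1011
1011
1111
1111
6) 1001
1011
1111
0001
1011
7) 1110
1001
1111
0001
1011
8) 1110
1001
1111
1001
0111
9) 1111
1010
1110
1001
0111
10) 1111
1010
1111
1010
0110
11) 1111
1000
1000
1000
0110
12) 1111
1000
1000
1100
1000
13) 1111
1001
1011
1101
1000
14) 1000
1011
1011
1101
1000
15) 1000
0011
0111
0101
1000
16) 1000
0011
0111
1101
0100
17) 1000
0011
1111
0001
1100
18) 1000
1011
0011
1001
1100
19) 0100
0011
0011
1001
1100
20) 0100
0011
0111
0111
1000
21) 0100
0001
0000
0101
1000
22) 1010
0101
0000
0101
1000
23) 1010
0101
0010
0010
1010
24) 1010
0101
0010
0000
1101
25) 1110
1011
0110
0000
1101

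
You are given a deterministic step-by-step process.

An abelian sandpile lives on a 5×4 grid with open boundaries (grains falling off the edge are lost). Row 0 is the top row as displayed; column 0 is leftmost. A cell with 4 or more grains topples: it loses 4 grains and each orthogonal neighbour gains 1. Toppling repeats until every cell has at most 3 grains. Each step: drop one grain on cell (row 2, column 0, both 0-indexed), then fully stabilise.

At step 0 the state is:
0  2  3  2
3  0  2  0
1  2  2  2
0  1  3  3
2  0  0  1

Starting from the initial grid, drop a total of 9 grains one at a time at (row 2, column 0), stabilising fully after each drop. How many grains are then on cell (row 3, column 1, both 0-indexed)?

2

gen 0: 0  2  3  2
3  0  2  0
1  2  2  2
0  1  3  3
2  0  0  1
gen 1: 0  2  3  2
3  0  2  0
2  2  2  2
0  1  3  3
2  0  0  1
gen 2: 0  2  3  2
3  0  2  0
3  2  2  2
0  1  3  3
2  0  0  1
gen 3: 1  2  3  2
0  1  2  0
1  3  2  2
1  1  3  3
2  0  0  1
gen 4: 1  2  3  2
0  1  2  0
2  3  2  2
1  1  3  3
2  0  0  1
gen 5: 1  2  3  2
0  1  2  0
3  3  2  2
1  1  3  3
2  0  0  1
gen 6: 1  2  3  2
1  2  2  0
1  0  3  2
2  2  3  3
2  0  0  1
gen 7: 1  2  3  2
1  2  2  0
2  0  3  2
2  2  3  3
2  0  0  1
gen 8: 1  2  3  2
1  2  2  0
3  0  3  2
2  2  3  3
2  0  0  1
gen 9: 1  2  3  2
2  2  2  0
0  1  3  2
3  2  3  3
2  0  0  1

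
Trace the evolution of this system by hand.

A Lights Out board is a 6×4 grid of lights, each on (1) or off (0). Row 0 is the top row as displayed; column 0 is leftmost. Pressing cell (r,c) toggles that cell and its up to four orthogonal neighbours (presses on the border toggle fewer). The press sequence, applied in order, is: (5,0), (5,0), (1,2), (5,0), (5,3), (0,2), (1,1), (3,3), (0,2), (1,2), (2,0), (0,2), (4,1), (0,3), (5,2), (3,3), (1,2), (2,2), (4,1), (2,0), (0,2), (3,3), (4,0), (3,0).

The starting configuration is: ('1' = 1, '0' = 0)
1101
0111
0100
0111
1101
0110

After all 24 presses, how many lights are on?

0) 1101
0111
0100
0111
1101
0110
1) 1101
0111
0100
0111
0101
1010
2) 1101
0111
0100
0111
1101
0110
3) 1111
0000
0110
0111
1101
0110
4) 1111
0000
0110
0111
0101
1010
5) 1111
0000
0110
0111
0100
1001
6) 1000
0010
0110
0111
0100
1001
7) 1100
1100
0010
0111
0100
1001
8) 1100
1100
0011
0100
0101
1001
9) 1011
1110
0011
0100
0101
1001
10) 1001
1001
0001
0100
0101
1001
11) 1001
0001
1101
1100
0101
1001
12) 1110
0011
1101
1100
0101
1001
13) 1110
0011
1101
1000
1011
1101
14) 1101
0010
1101
1000
1011
1101
15) 1101
0010
1101
1000
1001
1010
16) 1101
0010
1100
1011
1000
1010
17) 1111
0101
1110
1011
1000
1010
18) 1111
0111
1001
1001
1000
1010
19) 1111
0111
1001
1101
0110
1110
20) 1111
1111
0101
0101
0110
1110
21) 1000
1101
0101
0101
0110
1110
22) 1000
1101
0100
0110
0111
1110
23) 1000
1101
0100
1110
1011
0110
24) 1000
1101
1100
0010
0011
0110

11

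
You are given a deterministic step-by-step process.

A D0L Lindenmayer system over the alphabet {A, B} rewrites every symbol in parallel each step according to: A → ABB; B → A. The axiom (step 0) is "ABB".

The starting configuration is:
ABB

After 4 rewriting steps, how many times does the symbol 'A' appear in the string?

[0] ABB
[1] ABBAA
[2] ABBAAABBABB
[3] ABBAAABBABBABBAAABBAA
[4] ABBAAABBABBABBAAABBAAABBAAABBABBABBAAABBABB

21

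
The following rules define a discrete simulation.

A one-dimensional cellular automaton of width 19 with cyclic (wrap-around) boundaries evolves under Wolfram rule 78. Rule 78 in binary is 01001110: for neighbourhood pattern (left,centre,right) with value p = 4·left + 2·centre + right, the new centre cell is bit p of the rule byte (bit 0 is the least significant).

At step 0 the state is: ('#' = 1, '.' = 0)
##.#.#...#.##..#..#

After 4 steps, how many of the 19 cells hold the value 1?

11

step 0: ##.#.#...#.##..#..#
step 1: .#.#.#..##.##.##.##
step 2: .#.#.#.###.##.##.##
step 3: .#.#.#.#.#.##.##.##
step 4: .#.#.#.#.#.##.##.##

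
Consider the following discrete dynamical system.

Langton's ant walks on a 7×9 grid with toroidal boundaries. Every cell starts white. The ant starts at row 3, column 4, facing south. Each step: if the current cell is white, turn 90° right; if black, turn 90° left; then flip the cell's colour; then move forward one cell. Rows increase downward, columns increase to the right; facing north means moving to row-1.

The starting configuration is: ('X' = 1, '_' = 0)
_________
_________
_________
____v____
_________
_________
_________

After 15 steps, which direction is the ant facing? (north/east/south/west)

0) _________
_________
_________
____v____
_________
_________
_________
1) _________
_________
_________
___<X____
_________
_________
_________
2) _________
_________
___^_____
___XX____
_________
_________
_________
3) _________
_________
___X>____
___XX____
_________
_________
_________
4) _________
_________
___XX____
___Xv____
_________
_________
_________
5) _________
_________
___XX____
___X_>___
_________
_________
_________
6) _________
_________
___XX____
___X_X___
_____v___
_________
_________
7) _________
_________
___XX____
___X_X___
____<X___
_________
_________
8) _________
_________
___XX____
___X^X___
____XX___
_________
_________
9) _________
_________
___XX____
___XX>___
____XX___
_________
_________
10) _________
_________
___XX^___
___XX____
____XX___
_________
_________
11) _________
_________
___XXX>__
___XX____
____XX___
_________
_________
12) _________
_________
___XXXX__
___XX_v__
____XX___
_________
_________
13) _________
_________
___XXXX__
___XX<X__
____XX___
_________
_________
14) _________
_________
___XX^X__
___XXXX__
____XX___
_________
_________
15) _________
_________
___X<_X__
___XXXX__
____XX___
_________
_________

west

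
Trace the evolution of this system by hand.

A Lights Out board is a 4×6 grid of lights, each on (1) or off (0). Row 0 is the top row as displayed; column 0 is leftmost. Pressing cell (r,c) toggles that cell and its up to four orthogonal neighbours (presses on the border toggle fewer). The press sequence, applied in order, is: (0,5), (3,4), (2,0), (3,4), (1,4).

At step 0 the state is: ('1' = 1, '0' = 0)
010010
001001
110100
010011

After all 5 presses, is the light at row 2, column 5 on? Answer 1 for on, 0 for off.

0) 010010
001001
110100
010011
1) 010001
001000
110100
010011
2) 010001
001000
110110
010100
3) 010001
101000
000110
110100
4) 010001
101000
000100
110011
5) 010011
101111
000110
110011

0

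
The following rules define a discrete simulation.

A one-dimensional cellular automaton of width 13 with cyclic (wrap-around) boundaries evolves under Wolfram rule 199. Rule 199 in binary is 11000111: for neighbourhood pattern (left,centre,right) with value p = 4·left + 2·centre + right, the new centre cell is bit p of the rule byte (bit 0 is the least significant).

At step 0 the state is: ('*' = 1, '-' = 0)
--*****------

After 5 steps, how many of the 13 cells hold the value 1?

t=0: --*****------
t=1: **-****-*****
t=2: **--***--****
t=3: **-*-**-*-***
t=4: **-*--*-*--**
t=5: **-*-**-*-*-*

8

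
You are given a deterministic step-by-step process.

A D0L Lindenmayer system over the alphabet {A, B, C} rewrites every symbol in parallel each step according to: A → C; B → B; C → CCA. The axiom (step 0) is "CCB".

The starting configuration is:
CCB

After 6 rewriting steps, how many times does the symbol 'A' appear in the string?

k=0  CCB
k=1  CCACCAB
k=2  CCACCACCCACCACB
k=3  CCACCACCCACCACCCACCACCACCCACCACCCAB
k=4  CCACCACCCACCACCCACCACCACCCACCACCCACCACCACCCACCACCCACCACCCACCACCACCCACCACCCACCACCACB
k=5  CCACCACCCACCACCCACCACCACCCACCACCCACCACCACCCACCACCCACCACCCA…CACCACCCACCACCCACCACCACCCACCACCCACCACCACCCACCACCCACCACCCAB  (len 199)
k=6  CCACCACCCACCACCCACCACCACCCACCACCCACCACCACCCACCACCCACCACCCA…CACCACCCACCACCCACCACCACCCACCACCCACCACCACCCACCACCCACCACCACB  (len 479)

140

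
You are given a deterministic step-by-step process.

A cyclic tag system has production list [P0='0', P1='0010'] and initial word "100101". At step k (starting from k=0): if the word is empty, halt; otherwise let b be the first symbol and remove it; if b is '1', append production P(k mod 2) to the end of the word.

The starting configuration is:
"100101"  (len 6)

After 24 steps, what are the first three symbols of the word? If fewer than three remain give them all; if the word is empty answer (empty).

gen 0: "100101"  (len 6)
gen 1: "001010"  (len 6)
gen 2: "01010"  (len 5)
gen 3: "1010"  (len 4)
gen 4: "0100010"  (len 7)
gen 5: "100010"  (len 6)
gen 6: "000100010"  (len 9)
gen 7: "00100010"  (len 8)
gen 8: "0100010"  (len 7)
gen 9: "100010"  (len 6)
gen 10: "000100010"  (len 9)
gen 11: "00100010"  (len 8)
gen 12: "0100010"  (len 7)
gen 13: "100010"  (len 6)
gen 14: "000100010"  (len 9)
gen 15: "00100010"  (len 8)
gen 16: "0100010"  (len 7)
gen 17: "100010"  (len 6)
gen 18: "000100010"  (len 9)
gen 19: "00100010"  (len 8)
gen 20: "0100010"  (len 7)
gen 21: "100010"  (len 6)
gen 22: "000100010"  (len 9)
gen 23: "00100010"  (len 8)
gen 24: "0100010"  (len 7)

010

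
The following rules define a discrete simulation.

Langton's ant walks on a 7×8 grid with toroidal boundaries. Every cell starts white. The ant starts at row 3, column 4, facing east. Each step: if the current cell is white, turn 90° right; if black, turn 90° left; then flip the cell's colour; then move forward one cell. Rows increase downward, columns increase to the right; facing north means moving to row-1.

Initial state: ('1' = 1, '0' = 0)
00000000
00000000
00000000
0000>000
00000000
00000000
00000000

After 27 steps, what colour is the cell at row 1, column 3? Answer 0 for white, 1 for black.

1

step 0: 00000000
00000000
00000000
0000>000
00000000
00000000
00000000
step 1: 00000000
00000000
00000000
00001000
0000v000
00000000
00000000
step 2: 00000000
00000000
00000000
00001000
000<1000
00000000
00000000
step 3: 00000000
00000000
00000000
000^1000
00011000
00000000
00000000
step 4: 00000000
00000000
00000000
0001>000
00011000
00000000
00000000
step 5: 00000000
00000000
0000^000
00010000
00011000
00000000
00000000
step 6: 00000000
00000000
00001>00
00010000
00011000
00000000
00000000
step 7: 00000000
00000000
00001100
00010v00
00011000
00000000
00000000
step 8: 00000000
00000000
00001100
0001<100
00011000
00000000
00000000
step 9: 00000000
00000000
0000^100
00011100
00011000
00000000
00000000
step 10: 00000000
00000000
000<0100
00011100
00011000
00000000
00000000
step 11: 00000000
000^0000
00010100
00011100
00011000
00000000
00000000
step 12: 00000000
0001>000
00010100
00011100
00011000
00000000
00000000
step 13: 00000000
00011000
0001v100
00011100
00011000
00000000
00000000
step 14: 00000000
00011000
000<1100
00011100
00011000
00000000
00000000
step 15: 00000000
00011000
00001100
000v1100
00011000
00000000
00000000
step 16: 00000000
00011000
00001100
0000>100
00011000
00000000
00000000
step 17: 00000000
00011000
0000^100
00000100
00011000
00000000
00000000
step 18: 00000000
00011000
000<0100
00000100
00011000
00000000
00000000
step 19: 00000000
000^1000
00010100
00000100
00011000
00000000
00000000
step 20: 00000000
00<01000
00010100
00000100
00011000
00000000
00000000
step 21: 00^00000
00101000
00010100
00000100
00011000
00000000
00000000
step 22: 001>0000
00101000
00010100
00000100
00011000
00000000
00000000
step 23: 00110000
001v1000
00010100
00000100
00011000
00000000
00000000
step 24: 00110000
00<11000
00010100
00000100
00011000
00000000
00000000
step 25: 00110000
00011000
00v10100
00000100
00011000
00000000
00000000
step 26: 00110000
00011000
0<110100
00000100
00011000
00000000
00000000
step 27: 00110000
0^011000
01110100
00000100
00011000
00000000
00000000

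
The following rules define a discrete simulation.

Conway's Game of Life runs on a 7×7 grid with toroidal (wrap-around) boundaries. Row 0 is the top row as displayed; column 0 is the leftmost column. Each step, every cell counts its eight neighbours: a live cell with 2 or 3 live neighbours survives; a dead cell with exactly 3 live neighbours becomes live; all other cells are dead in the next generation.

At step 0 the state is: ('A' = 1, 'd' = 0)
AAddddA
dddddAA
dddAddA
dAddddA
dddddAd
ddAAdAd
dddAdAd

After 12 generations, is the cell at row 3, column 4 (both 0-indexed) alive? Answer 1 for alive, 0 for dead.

step 0: AAddddA
dddddAA
dddAddA
dAddddA
dddddAd
ddAAdAd
dddAdAd
step 1: AdddAdd
dddddAd
ddddddA
AddddAA
ddAdAAA
ddAAdAA
AAdAdAd
step 2: AAddAAd
dddddAA
Adddddd
AdddAdd
dAAdddd
ddddddd
AAdAdAd
step 3: dAAdddd
dAddAAd
AddddAd
Adddddd
dAddddd
Adddddd
AAAddAd
step 4: dddAAAA
AAAdAAA
AAddAAd
AAddddA
AAddddd
AdAdddA
AdAdddA
step 5: ddddddd
ddAdddd
dddAAdd
ddAddAd
ddAdddd
ddAdddd
ddAdAdd
step 6: dddAddd
dddAddd
ddAAAdd
ddAdAdd
dAAAddd
dAAdddd
dddAddd
step 7: ddAAAdd
ddddddd
ddAdAdd
ddddAdd
ddddddd
dAddddd
dddAddd
step 8: ddAAAdd
ddAdAdd
dddAddd
dddAddd
ddddddd
ddddddd
dddAAdd
step 9: ddAddAd
ddAdAdd
ddAAAdd
ddddddd
ddddddd
ddddddd
ddAdAdd
step 10: dAAdAAd
dAAdAAd
ddAdAdd
dddAddd
ddddddd
ddddddd
dddAddd
step 11: dAdddAd
ddddddd
dAAdAAd
dddAddd
ddddddd
ddddddd
ddAAAdd
step 12: ddAAAdd
dAAdAAd
ddAAAdd
ddAAAdd
ddddddd
dddAddd
ddAAAdd

1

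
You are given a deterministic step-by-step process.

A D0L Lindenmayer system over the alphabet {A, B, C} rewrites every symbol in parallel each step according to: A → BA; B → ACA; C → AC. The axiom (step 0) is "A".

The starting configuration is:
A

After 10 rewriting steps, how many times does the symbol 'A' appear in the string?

0) A
1) BA
2) ACABA
3) BAACBAACABA
4) ACABABAACACABABAACBAACABA
5) BAACBAACABAACABABAACBAACBAACABAACABABAACACABABAACBAACABA
6) ACABABAACACABABAACBAACABABAACBAACABAACABABAACACABABAACACAB…BABAACBAACABAACABABAACBAACBAACABAACABABAACACABABAACBAACABA  (len 126)
7) BAACBAACABAACABABAACBAACBAACABAACABABAACACABABAACBAACABAAC…BABAACBAACABAACABABAACBAACBAACABAACABABAACACABABAACBAACABA  (len 283)
8) ACABABAACACABABAACBAACABABAACBAACABAACABABAACACABABAACACAB…BABAACBAACABAACABABAACBAACBAACABAACABABAACACABABAACBAACABA  (len 636)
9) BAACBAACABAACABABAACBAACBAACABAACABABAACACABABAACBAACABAAC…BABAACBAACABAACABABAACBAACBAACABAACABABAACACABABAACBAACABA  (len 1429)
10) ACABABAACACABABAACBAACABABAACBAACABAACABABAACACABABAACACAB…BABAACBAACABAACABABAACBAACBAACABAACABABAACACABABAACBAACABA  (len 3211)

1782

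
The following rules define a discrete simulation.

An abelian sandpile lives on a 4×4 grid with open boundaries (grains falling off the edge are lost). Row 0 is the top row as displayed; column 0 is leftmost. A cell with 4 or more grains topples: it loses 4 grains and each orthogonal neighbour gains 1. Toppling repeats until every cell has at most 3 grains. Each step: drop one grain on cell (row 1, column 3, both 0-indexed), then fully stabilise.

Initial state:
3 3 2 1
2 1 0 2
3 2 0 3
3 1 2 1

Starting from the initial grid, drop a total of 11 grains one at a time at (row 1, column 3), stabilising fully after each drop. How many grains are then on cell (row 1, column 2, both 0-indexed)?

3

[0] 3 3 2 1
2 1 0 2
3 2 0 3
3 1 2 1
[1] 3 3 2 1
2 1 0 3
3 2 0 3
3 1 2 1
[2] 3 3 2 2
2 1 1 1
3 2 1 0
3 1 2 2
[3] 3 3 2 2
2 1 1 2
3 2 1 0
3 1 2 2
[4] 3 3 2 2
2 1 1 3
3 2 1 0
3 1 2 2
[5] 3 3 2 3
2 1 2 0
3 2 1 1
3 1 2 2
[6] 3 3 2 3
2 1 2 1
3 2 1 1
3 1 2 2
[7] 3 3 2 3
2 1 2 2
3 2 1 1
3 1 2 2
[8] 3 3 2 3
2 1 2 3
3 2 1 1
3 1 2 2
[9] 3 3 3 0
2 1 3 1
3 2 1 2
3 1 2 2
[10] 3 3 3 0
2 1 3 2
3 2 1 2
3 1 2 2
[11] 3 3 3 0
2 1 3 3
3 2 1 2
3 1 2 2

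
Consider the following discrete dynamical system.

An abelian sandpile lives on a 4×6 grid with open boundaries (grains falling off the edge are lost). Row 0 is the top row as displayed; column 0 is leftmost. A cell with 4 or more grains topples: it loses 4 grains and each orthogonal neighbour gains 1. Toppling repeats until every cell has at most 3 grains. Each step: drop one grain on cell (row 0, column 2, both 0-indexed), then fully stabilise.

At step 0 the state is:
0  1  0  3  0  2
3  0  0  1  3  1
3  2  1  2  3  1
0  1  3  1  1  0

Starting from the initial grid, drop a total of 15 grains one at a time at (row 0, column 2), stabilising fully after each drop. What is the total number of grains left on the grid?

41

0) 0  1  0  3  0  2
3  0  0  1  3  1
3  2  1  2  3  1
0  1  3  1  1  0
1) 0  1  1  3  0  2
3  0  0  1  3  1
3  2  1  2  3  1
0  1  3  1  1  0
2) 0  1  2  3  0  2
3  0  0  1  3  1
3  2  1  2  3  1
0  1  3  1  1  0
3) 0  1  3  3  0  2
3  0  0  1  3  1
3  2  1  2  3  1
0  1  3  1  1  0
4) 0  2  1  0  1  2
3  0  1  2  3  1
3  2  1  2  3  1
0  1  3  1  1  0
5) 0  2  2  0  1  2
3  0  1  2  3  1
3  2  1  2  3  1
0  1  3  1  1  0
6) 0  2  3  0  1  2
3  0  1  2  3  1
3  2  1  2  3  1
0  1  3  1  1  0
7) 0  3  0  1  1  2
3  0  2  2  3  1
3  2  1  2  3  1
0  1  3  1  1  0
8) 0  3  1  1  1  2
3  0  2  2  3  1
3  2  1  2  3  1
0  1  3  1  1  0
9) 0  3  2  1  1  2
3  0  2  2  3  1
3  2  1  2  3  1
0  1  3  1  1  0
10) 0  3  3  1  1  2
3  0  2  2  3  1
3  2  1  2  3  1
0  1  3  1  1  0
11) 1  0  1  2  1  2
3  1  3  2  3  1
3  2  1  2  3  1
0  1  3  1  1  0
12) 1  0  2  2  1  2
3  1  3  2  3  1
3  2  1  2  3  1
0  1  3  1  1  0
13) 1  0  3  2  1  2
3  1  3  2  3  1
3  2  1  2  3  1
0  1  3  1  1  0
14) 1  1  1  3  1  2
3  2  0  3  3  1
3  2  2  2  3  1
0  1  3  1  1  0
15) 1  1  2  3  1  2
3  2  0  3  3  1
3  2  2  2  3  1
0  1  3  1  1  0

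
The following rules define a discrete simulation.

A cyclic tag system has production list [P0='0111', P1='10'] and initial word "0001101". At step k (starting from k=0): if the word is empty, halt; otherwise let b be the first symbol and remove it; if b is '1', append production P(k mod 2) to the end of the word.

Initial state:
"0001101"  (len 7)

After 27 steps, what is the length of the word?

[0] "0001101"  (len 7)
[1] "001101"  (len 6)
[2] "01101"  (len 5)
[3] "1101"  (len 4)
[4] "10110"  (len 5)
[5] "01100111"  (len 8)
[6] "1100111"  (len 7)
[7] "1001110111"  (len 10)
[8] "00111011110"  (len 11)
[9] "0111011110"  (len 10)
[10] "111011110"  (len 9)
[11] "110111100111"  (len 12)
[12] "1011110011110"  (len 13)
[13] "0111100111100111"  (len 16)
[14] "111100111100111"  (len 15)
[15] "111001111001110111"  (len 18)
[16] "1100111100111011110"  (len 19)
[17] "1001111001110111100111"  (len 22)
[18] "00111100111011110011110"  (len 23)
[19] "0111100111011110011110"  (len 22)
[20] "111100111011110011110"  (len 21)
[21] "111001110111100111100111"  (len 24)
[22] "1100111011110011110011110"  (len 25)
[23] "1001110111100111100111100111"  (len 28)
[24] "00111011110011110011110011110"  (len 29)
[25] "0111011110011110011110011110"  (len 28)
[26] "111011110011110011110011110"  (len 27)
[27] "110111100111100111100111100111"  (len 30)

30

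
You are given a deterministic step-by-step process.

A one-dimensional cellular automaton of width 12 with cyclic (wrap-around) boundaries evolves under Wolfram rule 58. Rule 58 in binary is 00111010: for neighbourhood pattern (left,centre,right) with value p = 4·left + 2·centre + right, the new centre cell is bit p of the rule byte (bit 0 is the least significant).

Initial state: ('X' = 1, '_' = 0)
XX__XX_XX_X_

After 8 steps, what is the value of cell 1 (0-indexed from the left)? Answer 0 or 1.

step 0: XX__XX_XX_X_
step 1: X_XXX_XX_X_X
step 2: _XX__XX_X_XX
step 3: XX_XXX_X_XX_
step 4: X_XX__X_XX_X
step 5: _XX_XX_XX_XX
step 6: XX_XX_XX_XX_
step 7: X_XX_XX_XX_X
step 8: _XX_XX_XX_XX

1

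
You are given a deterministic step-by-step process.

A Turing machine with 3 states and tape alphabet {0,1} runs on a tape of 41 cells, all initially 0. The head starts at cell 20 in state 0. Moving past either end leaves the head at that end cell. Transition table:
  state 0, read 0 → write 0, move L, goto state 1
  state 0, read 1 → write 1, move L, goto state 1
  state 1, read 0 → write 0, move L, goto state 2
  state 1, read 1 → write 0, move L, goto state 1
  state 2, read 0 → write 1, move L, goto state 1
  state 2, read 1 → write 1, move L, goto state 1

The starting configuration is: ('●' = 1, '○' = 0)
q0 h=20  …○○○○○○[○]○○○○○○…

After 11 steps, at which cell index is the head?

9

0) q0 h=20  …○○○○○○[○]○○○○○○…
1) q1 h=19  …○○○○○○[○]○○○○○○…
2) q2 h=18  …○○○○○○[○]○○○○○○…
3) q1 h=17  …○○○○○○[○]●○○○○○…
4) q2 h=16  …○○○○○○[○]○●○○○○…
5) q1 h=15  …○○○○○○[○]●○●○○○…
6) q2 h=14  …○○○○○○[○]○●○●○○…
7) q1 h=13  …○○○○○○[○]●○●○●○…
8) q2 h=12  …○○○○○○[○]○●○●○●…
9) q1 h=11  …○○○○○○[○]●○●○●○…
10) q2 h=10  …○○○○○○[○]○●○●○●…
11) q1 h= 9  …○○○○○○[○]●○●○●○…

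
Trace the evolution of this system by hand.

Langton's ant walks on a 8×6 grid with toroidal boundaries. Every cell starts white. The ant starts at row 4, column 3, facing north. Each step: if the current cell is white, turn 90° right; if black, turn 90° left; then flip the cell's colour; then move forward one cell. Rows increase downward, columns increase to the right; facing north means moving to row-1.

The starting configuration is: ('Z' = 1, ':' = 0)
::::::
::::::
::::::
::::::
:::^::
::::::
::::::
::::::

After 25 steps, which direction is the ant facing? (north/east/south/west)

step 0: ::::::
::::::
::::::
::::::
:::^::
::::::
::::::
::::::
step 1: ::::::
::::::
::::::
::::::
:::Z>:
::::::
::::::
::::::
step 2: ::::::
::::::
::::::
::::::
:::ZZ:
::::v:
::::::
::::::
step 3: ::::::
::::::
::::::
::::::
:::ZZ:
:::<Z:
::::::
::::::
step 4: ::::::
::::::
::::::
::::::
:::^Z:
:::ZZ:
::::::
::::::
step 5: ::::::
::::::
::::::
::::::
::<:Z:
:::ZZ:
::::::
::::::
step 6: ::::::
::::::
::::::
::^:::
::Z:Z:
:::ZZ:
::::::
::::::
step 7: ::::::
::::::
::::::
::Z>::
::Z:Z:
:::ZZ:
::::::
::::::
step 8: ::::::
::::::
::::::
::ZZ::
::ZvZ:
:::ZZ:
::::::
::::::
step 9: ::::::
::::::
::::::
::ZZ::
::<ZZ:
:::ZZ:
::::::
::::::
step 10: ::::::
::::::
::::::
::ZZ::
:::ZZ:
::vZZ:
::::::
::::::
step 11: ::::::
::::::
::::::
::ZZ::
:::ZZ:
:<ZZZ:
::::::
::::::
step 12: ::::::
::::::
::::::
::ZZ::
:^:ZZ:
:ZZZZ:
::::::
::::::
step 13: ::::::
::::::
::::::
::ZZ::
:Z>ZZ:
:ZZZZ:
::::::
::::::
step 14: ::::::
::::::
::::::
::ZZ::
:ZZZZ:
:ZvZZ:
::::::
::::::
step 15: ::::::
::::::
::::::
::ZZ::
:ZZZZ:
:Z:>Z:
::::::
::::::
step 16: ::::::
::::::
::::::
::ZZ::
:ZZ^Z:
:Z::Z:
::::::
::::::
step 17: ::::::
::::::
::::::
::ZZ::
:Z<:Z:
:Z::Z:
::::::
::::::
step 18: ::::::
::::::
::::::
::ZZ::
:Z::Z:
:Zv:Z:
::::::
::::::
step 19: ::::::
::::::
::::::
::ZZ::
:Z::Z:
:<Z:Z:
::::::
::::::
step 20: ::::::
::::::
::::::
::ZZ::
:Z::Z:
::Z:Z:
:v::::
::::::
step 21: ::::::
::::::
::::::
::ZZ::
:Z::Z:
::Z:Z:
<Z::::
::::::
step 22: ::::::
::::::
::::::
::ZZ::
:Z::Z:
^:Z:Z:
ZZ::::
::::::
step 23: ::::::
::::::
::::::
::ZZ::
:Z::Z:
Z>Z:Z:
ZZ::::
::::::
step 24: ::::::
::::::
::::::
::ZZ::
:Z::Z:
ZZZ:Z:
Zv::::
::::::
step 25: ::::::
::::::
::::::
::ZZ::
:Z::Z:
ZZZ:Z:
Z:>:::
::::::

east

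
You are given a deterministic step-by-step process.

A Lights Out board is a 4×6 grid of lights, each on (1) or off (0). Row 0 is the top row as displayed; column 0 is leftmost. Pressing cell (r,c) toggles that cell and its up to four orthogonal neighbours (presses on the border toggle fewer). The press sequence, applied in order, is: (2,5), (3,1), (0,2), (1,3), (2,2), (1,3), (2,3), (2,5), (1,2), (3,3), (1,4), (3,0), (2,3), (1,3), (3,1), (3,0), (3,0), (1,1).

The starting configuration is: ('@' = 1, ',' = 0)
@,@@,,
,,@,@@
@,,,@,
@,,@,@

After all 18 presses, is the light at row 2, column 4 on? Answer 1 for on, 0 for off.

gen 0: @,@@,,
,,@,@@
@,,,@,
@,,@,@
gen 1: @,@@,,
,,@,@,
@,,,,@
@,,@,,
gen 2: @,@@,,
,,@,@,
@@,,,@
,@@@,,
gen 3: @@,,,,
,,,,@,
@@,,,@
,@@@,,
gen 4: @@,@,,
,,@@,,
@@,@,@
,@@@,,
gen 5: @@,@,,
,,,@,,
@,@,,@
,@,@,,
gen 6: @@,,,,
,,@,@,
@,@@,@
,@,@,,
gen 7: @@,,,,
,,@@@,
@,,,@@
,@,,,,
gen 8: @@,,,,
,,@@@@
@,,,,,
,@,,,@
gen 9: @@@,,,
,@,,@@
@,@,,,
,@,,,@
gen 10: @@@,,,
,@,,@@
@,@@,,
,@@@@@
gen 11: @@@,@,
,@,@,,
@,@@@,
,@@@@@
gen 12: @@@,@,
,@,@,,
,,@@@,
@,@@@@
gen 13: @@@,@,
,@,,,,
,,,,,,
@,@,@@
gen 14: @@@@@,
,@@@@,
,,,@,,
@,@,@@
gen 15: @@@@@,
,@@@@,
,@,@,,
,@,,@@
gen 16: @@@@@,
,@@@@,
@@,@,,
@,,,@@
gen 17: @@@@@,
,@@@@,
,@,@,,
,@,,@@
gen 18: @,@@@,
@,,@@,
,,,@,,
,@,,@@

0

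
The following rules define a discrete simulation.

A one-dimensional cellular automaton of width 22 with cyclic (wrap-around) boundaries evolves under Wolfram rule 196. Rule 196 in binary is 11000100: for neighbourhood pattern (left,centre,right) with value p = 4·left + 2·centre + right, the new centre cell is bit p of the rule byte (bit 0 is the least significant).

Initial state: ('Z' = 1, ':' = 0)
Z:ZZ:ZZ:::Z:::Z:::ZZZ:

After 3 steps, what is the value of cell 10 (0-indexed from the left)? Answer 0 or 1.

1

step 0: Z:ZZ:ZZ:::Z:::Z:::ZZZ:
step 1: Z::Z::Z:::Z:::Z::::ZZ:
step 2: Z::Z::Z:::Z:::Z:::::Z:
step 3: Z::Z::Z:::Z:::Z:::::Z:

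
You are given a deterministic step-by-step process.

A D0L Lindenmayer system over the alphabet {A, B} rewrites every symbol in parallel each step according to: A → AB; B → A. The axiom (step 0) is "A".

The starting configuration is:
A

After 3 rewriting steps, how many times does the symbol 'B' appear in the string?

step 0: A
step 1: AB
step 2: ABA
step 3: ABAAB

2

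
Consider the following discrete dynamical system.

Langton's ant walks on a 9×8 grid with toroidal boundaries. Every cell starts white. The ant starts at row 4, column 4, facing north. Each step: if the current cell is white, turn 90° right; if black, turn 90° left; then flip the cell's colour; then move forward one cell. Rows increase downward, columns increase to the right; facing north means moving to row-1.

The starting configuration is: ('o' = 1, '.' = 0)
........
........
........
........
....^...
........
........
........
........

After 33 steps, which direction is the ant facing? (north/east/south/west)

east

gen 0: ........
........
........
........
....^...
........
........
........
........
gen 1: ........
........
........
........
....o>..
........
........
........
........
gen 2: ........
........
........
........
....oo..
.....v..
........
........
........
gen 3: ........
........
........
........
....oo..
....<o..
........
........
........
gen 4: ........
........
........
........
....^o..
....oo..
........
........
........
gen 5: ........
........
........
........
...<.o..
....oo..
........
........
........
gen 6: ........
........
........
...^....
...o.o..
....oo..
........
........
........
gen 7: ........
........
........
...o>...
...o.o..
....oo..
........
........
........
gen 8: ........
........
........
...oo...
...ovo..
....oo..
........
........
........
gen 9: ........
........
........
...oo...
...<oo..
....oo..
........
........
........
gen 10: ........
........
........
...oo...
....oo..
...voo..
........
........
........
gen 11: ........
........
........
...oo...
....oo..
..<ooo..
........
........
........
gen 12: ........
........
........
...oo...
..^.oo..
..oooo..
........
........
........
gen 13: ........
........
........
...oo...
..o>oo..
..oooo..
........
........
........
gen 14: ........
........
........
...oo...
..oooo..
..ovoo..
........
........
........
gen 15: ........
........
........
...oo...
..oooo..
..o.>o..
........
........
........
gen 16: ........
........
........
...oo...
..oo^o..
..o..o..
........
........
........
gen 17: ........
........
........
...oo...
..o<.o..
..o..o..
........
........
........
gen 18: ........
........
........
...oo...
..o..o..
..ov.o..
........
........
........
gen 19: ........
........
........
...oo...
..o..o..
..<o.o..
........
........
........
gen 20: ........
........
........
...oo...
..o..o..
...o.o..
..v.....
........
........
gen 21: ........
........
........
...oo...
..o..o..
...o.o..
.<o.....
........
........
gen 22: ........
........
........
...oo...
..o..o..
.^.o.o..
.oo.....
........
........
gen 23: ........
........
........
...oo...
..o..o..
.o>o.o..
.oo.....
........
........
gen 24: ........
........
........
...oo...
..o..o..
.ooo.o..
.ov.....
........
........
gen 25: ........
........
........
...oo...
..o..o..
.ooo.o..
.o.>....
........
........
gen 26: ........
........
........
...oo...
..o..o..
.ooo.o..
.o.o....
...v....
........
gen 27: ........
........
........
...oo...
..o..o..
.ooo.o..
.o.o....
..<o....
........
gen 28: ........
........
........
...oo...
..o..o..
.ooo.o..
.o^o....
..oo....
........
gen 29: ........
........
........
...oo...
..o..o..
.ooo.o..
.oo>....
..oo....
........
gen 30: ........
........
........
...oo...
..o..o..
.oo^.o..
.oo.....
..oo....
........
gen 31: ........
........
........
...oo...
..o..o..
.o<..o..
.oo.....
..oo....
........
gen 32: ........
........
........
...oo...
..o..o..
.o...o..
.ov.....
..oo....
........
gen 33: ........
........
........
...oo...
..o..o..
.o...o..
.o.>....
..oo....
........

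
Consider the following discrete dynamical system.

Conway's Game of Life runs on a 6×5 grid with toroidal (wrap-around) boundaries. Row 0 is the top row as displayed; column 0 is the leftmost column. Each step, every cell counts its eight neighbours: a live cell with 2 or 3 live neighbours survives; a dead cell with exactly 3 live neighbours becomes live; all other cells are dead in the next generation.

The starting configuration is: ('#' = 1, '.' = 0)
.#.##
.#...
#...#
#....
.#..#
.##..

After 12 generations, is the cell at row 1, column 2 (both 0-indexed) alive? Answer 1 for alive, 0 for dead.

k=0  .#.##
.#...
#...#
#....
.#..#
.##..
k=1  .#.#.
.###.
##..#
.#...
.##..
.#..#
k=2  .#.##
...#.
...##
.....
.##..
.#.#.
k=3  #..##
#....
...##
..##.
.##..
.#.##
k=4  .###.
#....
..###
.#..#
##..#
.#...
k=5  ###..
#....
.####
.#...
.##.#
...##
k=6  ####.
.....
.####
....#
.##.#
....#
k=7  #####
.....
#.###
....#
....#
....#
k=8  #####
.....
#..##
.....
#..##
.##..
k=9  #..##
.....
....#
.....
#####
.....
k=10  ....#
#..#.
.....
.##..
#####
.....
k=11  ....#
....#
.##..
....#
#..##
.##..
k=12  #..#.
#..#.
#..#.
.##.#
#####
.##..

0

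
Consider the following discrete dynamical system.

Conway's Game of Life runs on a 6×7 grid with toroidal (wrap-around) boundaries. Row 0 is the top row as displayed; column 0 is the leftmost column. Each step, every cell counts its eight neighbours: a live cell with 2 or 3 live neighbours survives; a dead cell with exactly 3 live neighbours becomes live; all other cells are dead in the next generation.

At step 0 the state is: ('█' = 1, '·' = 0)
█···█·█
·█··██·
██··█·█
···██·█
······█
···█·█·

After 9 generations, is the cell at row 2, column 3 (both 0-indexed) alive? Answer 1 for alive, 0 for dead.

0

step 0: █···█·█
·█··██·
██··█·█
···██·█
······█
···█·█·
step 1: █··█··█
·█·██··
·██···█
···██·█
···█··█
█···██·
step 2: ████··█
·█·████
·█·····
···██·█
█··█··█
█··███·
step 3: ·······
···████
······█
··█████
█·█····
·····█·
step 4: ······█
····███
█·█····
███████
·██····
·······
step 5: ······█
█····██
··█····
····███
····███
·······
step 6: █····██
█····██
█···█··
···██·█
····█·█
······█
step 7: ·······
·█··█··
█··██··
█··██·█
█··██·█
·······
step 8: ·······
···██··
███···█
·██····
█··██·█
·······
step 9: ·······
████···
█······
·····█·
████···
·······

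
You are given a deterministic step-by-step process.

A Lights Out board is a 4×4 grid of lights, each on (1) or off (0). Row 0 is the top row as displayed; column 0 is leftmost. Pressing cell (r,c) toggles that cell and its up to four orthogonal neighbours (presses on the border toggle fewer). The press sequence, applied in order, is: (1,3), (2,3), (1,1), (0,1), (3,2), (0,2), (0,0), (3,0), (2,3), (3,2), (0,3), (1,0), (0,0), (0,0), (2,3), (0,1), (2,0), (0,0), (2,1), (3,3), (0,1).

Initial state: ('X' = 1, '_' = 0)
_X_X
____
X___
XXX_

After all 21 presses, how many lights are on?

step 0: _X_X
____
X___
XXX_
step 1: _X__
__XX
X__X
XXX_
step 2: _X__
__X_
X_X_
XXXX
step 3: ____
XX__
XXX_
XXXX
step 4: XXX_
X___
XXX_
XXXX
step 5: XXX_
X___
XX__
X___
step 6: X__X
X_X_
XX__
X___
step 7: _X_X
__X_
XX__
X___
step 8: _X_X
__X_
_X__
_X__
step 9: _X_X
__XX
_XXX
_X_X
step 10: _X_X
__XX
_X_X
__X_
step 11: _XX_
__X_
_X_X
__X_
step 12: XXX_
XXX_
XX_X
__X_
step 13: __X_
_XX_
XX_X
__X_
step 14: XXX_
XXX_
XX_X
__X_
step 15: XXX_
XXXX
XXX_
__XX
step 16: ____
X_XX
XXX_
__XX
step 17: ____
__XX
__X_
X_XX
step 18: XX__
X_XX
__X_
X_XX
step 19: XX__
XXXX
XX__
XXXX
step 20: XX__
XXXX
XX_X
XX__
step 21: __X_
X_XX
XX_X
XX__

9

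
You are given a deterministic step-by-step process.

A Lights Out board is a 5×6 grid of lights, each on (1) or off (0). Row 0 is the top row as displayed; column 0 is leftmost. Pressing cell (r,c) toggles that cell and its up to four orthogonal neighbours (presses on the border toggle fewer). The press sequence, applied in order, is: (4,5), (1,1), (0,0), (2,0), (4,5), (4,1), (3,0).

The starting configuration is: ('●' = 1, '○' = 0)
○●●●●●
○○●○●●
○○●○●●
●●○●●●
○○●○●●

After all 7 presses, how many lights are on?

gen 0: ○●●●●●
○○●○●●
○○●○●●
●●○●●●
○○●○●●
gen 1: ○●●●●●
○○●○●●
○○●○●●
●●○●●○
○○●○○○
gen 2: ○○●●●●
●●○○●●
○●●○●●
●●○●●○
○○●○○○
gen 3: ●●●●●●
○●○○●●
○●●○●●
●●○●●○
○○●○○○
gen 4: ●●●●●●
●●○○●●
●○●○●●
○●○●●○
○○●○○○
gen 5: ●●●●●●
●●○○●●
●○●○●●
○●○●●●
○○●○●●
gen 6: ●●●●●●
●●○○●●
●○●○●●
○○○●●●
●●○○●●
gen 7: ●●●●●●
●●○○●●
○○●○●●
●●○●●●
○●○○●●

21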